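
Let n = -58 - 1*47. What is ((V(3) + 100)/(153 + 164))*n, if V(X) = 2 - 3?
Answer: -10395/317 ≈ -32.792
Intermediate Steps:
V(X) = -1
n = -105 (n = -58 - 47 = -105)
((V(3) + 100)/(153 + 164))*n = ((-1 + 100)/(153 + 164))*(-105) = (99/317)*(-105) = -10395/317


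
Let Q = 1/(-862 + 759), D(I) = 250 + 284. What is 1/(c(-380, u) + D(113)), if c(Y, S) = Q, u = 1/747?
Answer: 103/55001 ≈ 0.0018727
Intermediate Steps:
u = 1/747 ≈ 0.0013387
D(I) = 534
Q = -1/103 (Q = 1/(-103) = -1/103 ≈ -0.0097087)
c(Y, S) = -1/103
1/(c(-380, u) + D(113)) = 1/(-1/103 + 534) = 1/(55001/103) = 103/55001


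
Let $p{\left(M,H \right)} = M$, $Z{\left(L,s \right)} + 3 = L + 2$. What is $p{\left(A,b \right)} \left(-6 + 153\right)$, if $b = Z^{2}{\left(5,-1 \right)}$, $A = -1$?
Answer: $-147$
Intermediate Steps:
$Z{\left(L,s \right)} = -1 + L$ ($Z{\left(L,s \right)} = -3 + \left(L + 2\right) = -3 + \left(2 + L\right) = -1 + L$)
$b = 16$ ($b = \left(-1 + 5\right)^{2} = 4^{2} = 16$)
$p{\left(A,b \right)} \left(-6 + 153\right) = - (-6 + 153) = \left(-1\right) 147 = -147$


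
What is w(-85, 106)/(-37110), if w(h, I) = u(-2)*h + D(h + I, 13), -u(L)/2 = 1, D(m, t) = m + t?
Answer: -34/6185 ≈ -0.0054972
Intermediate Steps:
u(L) = -2 (u(L) = -2*1 = -2)
w(h, I) = 13 + I - h (w(h, I) = -2*h + ((h + I) + 13) = -2*h + ((I + h) + 13) = -2*h + (13 + I + h) = 13 + I - h)
w(-85, 106)/(-37110) = (13 + 106 - 1*(-85))/(-37110) = (13 + 106 + 85)*(-1/37110) = 204*(-1/37110) = -34/6185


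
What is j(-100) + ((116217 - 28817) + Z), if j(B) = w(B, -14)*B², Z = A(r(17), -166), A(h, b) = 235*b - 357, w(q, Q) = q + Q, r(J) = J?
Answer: -1091967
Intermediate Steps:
w(q, Q) = Q + q
A(h, b) = -357 + 235*b
Z = -39367 (Z = -357 + 235*(-166) = -357 - 39010 = -39367)
j(B) = B²*(-14 + B) (j(B) = (-14 + B)*B² = B²*(-14 + B))
j(-100) + ((116217 - 28817) + Z) = (-100)²*(-14 - 100) + ((116217 - 28817) - 39367) = 10000*(-114) + (87400 - 39367) = -1140000 + 48033 = -1091967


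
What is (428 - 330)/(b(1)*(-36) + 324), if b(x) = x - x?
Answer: 49/162 ≈ 0.30247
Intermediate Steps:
b(x) = 0
(428 - 330)/(b(1)*(-36) + 324) = (428 - 330)/(0*(-36) + 324) = 98/(0 + 324) = 98/324 = 98*(1/324) = 49/162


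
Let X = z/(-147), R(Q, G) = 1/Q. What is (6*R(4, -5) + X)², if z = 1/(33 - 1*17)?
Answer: 12439729/5531904 ≈ 2.2487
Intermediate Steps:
z = 1/16 (z = 1/(33 - 17) = 1/16 ≈ 0.062500)
X = -1/2352 (X = (1/16)/(-147) = (1/16)*(-1/147) = -1/2352 ≈ -0.00042517)
(6*R(4, -5) + X)² = (6/4 - 1/2352)² = (6*(¼) - 1/2352)² = (3/2 - 1/2352)² = (3527/2352)² = 12439729/5531904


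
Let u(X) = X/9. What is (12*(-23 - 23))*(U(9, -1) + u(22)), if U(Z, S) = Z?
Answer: -18952/3 ≈ -6317.3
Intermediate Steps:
u(X) = X/9 (u(X) = X*(1/9) = X/9)
(12*(-23 - 23))*(U(9, -1) + u(22)) = (12*(-23 - 23))*(9 + (1/9)*22) = (12*(-46))*(9 + 22/9) = -552*103/9 = -18952/3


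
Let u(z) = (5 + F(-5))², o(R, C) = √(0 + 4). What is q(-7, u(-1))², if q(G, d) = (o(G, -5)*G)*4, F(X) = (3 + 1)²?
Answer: 3136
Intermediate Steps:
F(X) = 16 (F(X) = 4² = 16)
o(R, C) = 2 (o(R, C) = √4 = 2)
u(z) = 441 (u(z) = (5 + 16)² = 21² = 441)
q(G, d) = 8*G (q(G, d) = (2*G)*4 = 8*G)
q(-7, u(-1))² = (8*(-7))² = (-56)² = 3136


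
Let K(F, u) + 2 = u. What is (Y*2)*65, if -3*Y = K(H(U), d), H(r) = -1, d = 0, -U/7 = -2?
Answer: 260/3 ≈ 86.667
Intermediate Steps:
U = 14 (U = -7*(-2) = 14)
K(F, u) = -2 + u
Y = ⅔ (Y = -(-2 + 0)/3 = -⅓*(-2) = ⅔ ≈ 0.66667)
(Y*2)*65 = ((⅔)*2)*65 = (4/3)*65 = 260/3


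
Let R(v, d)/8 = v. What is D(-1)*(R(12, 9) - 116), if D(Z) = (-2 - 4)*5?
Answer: 600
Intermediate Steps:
R(v, d) = 8*v
D(Z) = -30 (D(Z) = -6*5 = -30)
D(-1)*(R(12, 9) - 116) = -30*(8*12 - 116) = -30*(96 - 116) = -30*(-20) = 600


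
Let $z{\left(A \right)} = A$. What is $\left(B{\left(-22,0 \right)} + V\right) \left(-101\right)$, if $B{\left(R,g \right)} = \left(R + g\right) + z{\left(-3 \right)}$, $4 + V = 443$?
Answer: $-41814$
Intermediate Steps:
$V = 439$ ($V = -4 + 443 = 439$)
$B{\left(R,g \right)} = -3 + R + g$ ($B{\left(R,g \right)} = \left(R + g\right) - 3 = -3 + R + g$)
$\left(B{\left(-22,0 \right)} + V\right) \left(-101\right) = \left(\left(-3 - 22 + 0\right) + 439\right) \left(-101\right) = \left(-25 + 439\right) \left(-101\right) = 414 \left(-101\right) = -41814$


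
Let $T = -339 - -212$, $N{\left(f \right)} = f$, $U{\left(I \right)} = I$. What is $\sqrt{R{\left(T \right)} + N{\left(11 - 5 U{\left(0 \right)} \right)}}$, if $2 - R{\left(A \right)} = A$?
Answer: $2 \sqrt{35} \approx 11.832$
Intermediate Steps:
$T = -127$ ($T = -339 + 212 = -127$)
$R{\left(A \right)} = 2 - A$
$\sqrt{R{\left(T \right)} + N{\left(11 - 5 U{\left(0 \right)} \right)}} = \sqrt{\left(2 - -127\right) + \left(11 - 0\right)} = \sqrt{\left(2 + 127\right) + \left(11 + 0\right)} = \sqrt{129 + 11} = \sqrt{140} = 2 \sqrt{35}$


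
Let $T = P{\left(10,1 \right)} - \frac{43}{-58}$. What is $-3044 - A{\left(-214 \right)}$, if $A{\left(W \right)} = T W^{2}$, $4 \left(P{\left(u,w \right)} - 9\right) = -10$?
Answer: $- \frac{9705436}{29} \approx -3.3467 \cdot 10^{5}$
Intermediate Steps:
$P{\left(u,w \right)} = \frac{13}{2}$ ($P{\left(u,w \right)} = 9 + \frac{1}{4} \left(-10\right) = 9 - \frac{5}{2} = \frac{13}{2}$)
$T = \frac{210}{29}$ ($T = \frac{13}{2} - \frac{43}{-58} = \frac{13}{2} - 43 \left(- \frac{1}{58}\right) = \frac{13}{2} - - \frac{43}{58} = \frac{13}{2} + \frac{43}{58} = \frac{210}{29} \approx 7.2414$)
$A{\left(W \right)} = \frac{210 W^{2}}{29}$
$-3044 - A{\left(-214 \right)} = -3044 - \frac{210 \left(-214\right)^{2}}{29} = -3044 - \frac{210}{29} \cdot 45796 = -3044 - \frac{9617160}{29} = - \frac{9705436}{29}$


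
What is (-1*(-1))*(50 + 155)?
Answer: 205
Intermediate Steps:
(-1*(-1))*(50 + 155) = 1*205 = 205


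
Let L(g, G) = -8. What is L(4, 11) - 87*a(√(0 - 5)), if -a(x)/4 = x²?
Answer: -1748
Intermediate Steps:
a(x) = -4*x²
L(4, 11) - 87*a(√(0 - 5)) = -8 - (-348)*(√(0 - 5))² = -8 - (-348)*(√(-5))² = -8 - (-348)*(I*√5)² = -8 - (-348)*(-5) = -8 - 87*20 = -8 - 1740 = -1748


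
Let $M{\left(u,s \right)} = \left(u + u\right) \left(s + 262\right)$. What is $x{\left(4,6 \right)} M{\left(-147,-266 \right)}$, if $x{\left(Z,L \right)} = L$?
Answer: $7056$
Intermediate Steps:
$M{\left(u,s \right)} = 2 u \left(262 + s\right)$
$x{\left(4,6 \right)} M{\left(-147,-266 \right)} = 6 \cdot 2 \left(-147\right) \left(262 - 266\right) = 6 \cdot 2 \left(-147\right) \left(-4\right) = 6 \cdot 1176 = 7056$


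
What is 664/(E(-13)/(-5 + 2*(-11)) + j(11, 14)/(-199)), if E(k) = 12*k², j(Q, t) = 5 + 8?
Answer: -1189224/134641 ≈ -8.8326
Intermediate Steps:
j(Q, t) = 13
664/(E(-13)/(-5 + 2*(-11)) + j(11, 14)/(-199)) = 664/((12*(-13)²)/(-5 + 2*(-11)) + 13/(-199)) = 664/((12*169)/(-5 - 22) + 13*(-1/199)) = 664/(2028/(-27) - 13/199) = 664/(2028*(-1/27) - 13/199) = 664/(-676/9 - 13/199) = 664/(-134641/1791) = 664*(-1791/134641) = -1189224/134641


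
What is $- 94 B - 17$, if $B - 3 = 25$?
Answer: $-2649$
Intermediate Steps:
$B = 28$ ($B = 3 + 25 = 28$)
$- 94 B - 17 = \left(-94\right) 28 - 17 = -2632 + \left(-28 + 11\right) = -2632 - 17 = -2649$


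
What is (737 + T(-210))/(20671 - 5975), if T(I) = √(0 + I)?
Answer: 67/1336 + I*√210/14696 ≈ 0.05015 + 0.00098608*I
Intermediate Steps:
T(I) = √I
(737 + T(-210))/(20671 - 5975) = (737 + √(-210))/(20671 - 5975) = (737 + I*√210)/14696 = (737 + I*√210)*(1/14696) = 67/1336 + I*√210/14696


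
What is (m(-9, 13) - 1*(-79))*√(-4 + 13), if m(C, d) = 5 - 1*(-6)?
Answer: 270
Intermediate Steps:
m(C, d) = 11 (m(C, d) = 5 + 6 = 11)
(m(-9, 13) - 1*(-79))*√(-4 + 13) = (11 - 1*(-79))*√(-4 + 13) = (11 + 79)*√9 = 90*3 = 270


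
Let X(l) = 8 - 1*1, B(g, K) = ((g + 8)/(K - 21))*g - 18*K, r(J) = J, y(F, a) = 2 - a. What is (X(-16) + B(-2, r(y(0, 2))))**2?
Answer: 2809/49 ≈ 57.327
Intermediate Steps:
B(g, K) = -18*K + g*(8 + g)/(-21 + K) (B(g, K) = ((8 + g)/(-21 + K))*g - 18*K = g*(8 + g)/(-21 + K) - 18*K = -18*K + g*(8 + g)/(-21 + K))
X(l) = 7 (X(l) = 8 - 1 = 7)
(X(-16) + B(-2, r(y(0, 2))))**2 = (7 + ((-2)**2 - 18*(2 - 1*2)**2 + 8*(-2) + 378*(2 - 1*2))/(-21 + (2 - 1*2)))**2 = (7 + (4 - 18*(2 - 2)**2 - 16 + 378*(2 - 2))/(-21 + (2 - 2)))**2 = (7 + (4 - 18*0**2 - 16 + 378*0)/(-21 + 0))**2 = (7 + (4 - 18*0 - 16 + 0)/(-21))**2 = (7 - (4 + 0 - 16 + 0)/21)**2 = (7 - 1/21*(-12))**2 = (7 + 4/7)**2 = (53/7)**2 = 2809/49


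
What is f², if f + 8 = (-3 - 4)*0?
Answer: 64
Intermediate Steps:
f = -8 (f = -8 + (-3 - 4)*0 = -8 - 7*0 = -8 + 0 = -8)
f² = (-8)² = 64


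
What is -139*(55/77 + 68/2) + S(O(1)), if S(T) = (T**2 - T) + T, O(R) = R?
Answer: -33770/7 ≈ -4824.3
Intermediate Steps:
S(T) = T**2
-139*(55/77 + 68/2) + S(O(1)) = -139*(55/77 + 68/2) + 1**2 = -139*(55*(1/77) + 68*(1/2)) + 1 = -139*(5/7 + 34) + 1 = -139*243/7 + 1 = -33777/7 + 1 = -33770/7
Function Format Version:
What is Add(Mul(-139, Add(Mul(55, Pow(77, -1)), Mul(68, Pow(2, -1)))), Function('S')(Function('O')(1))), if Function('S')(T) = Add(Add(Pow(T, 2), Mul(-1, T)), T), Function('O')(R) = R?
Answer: Rational(-33770, 7) ≈ -4824.3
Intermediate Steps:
Function('S')(T) = Pow(T, 2)
Add(Mul(-139, Add(Mul(55, Pow(77, -1)), Mul(68, Pow(2, -1)))), Function('S')(Function('O')(1))) = Add(Mul(-139, Add(Mul(55, Pow(77, -1)), Mul(68, Pow(2, -1)))), Pow(1, 2)) = Add(Mul(-139, Add(Mul(55, Rational(1, 77)), Mul(68, Rational(1, 2)))), 1) = Add(Mul(-139, Add(Rational(5, 7), 34)), 1) = Add(Mul(-139, Rational(243, 7)), 1) = Add(Rational(-33777, 7), 1) = Rational(-33770, 7)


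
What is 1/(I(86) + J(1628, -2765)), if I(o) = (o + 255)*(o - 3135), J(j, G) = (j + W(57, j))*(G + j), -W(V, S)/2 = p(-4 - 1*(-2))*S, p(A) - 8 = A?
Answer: 1/19321687 ≈ 5.1755e-8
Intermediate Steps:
p(A) = 8 + A
W(V, S) = -12*S (W(V, S) = -2*(8 + (-4 - 1*(-2)))*S = -2*(8 + (-4 + 2))*S = -2*(8 - 2)*S = -12*S)
J(j, G) = -11*j*(G + j) (J(j, G) = (j - 12*j)*(G + j) = (-11*j)*(G + j) = -11*j*(G + j))
I(o) = (-3135 + o)*(255 + o) (I(o) = (255 + o)*(-3135 + o) = (-3135 + o)*(255 + o))
1/(I(86) + J(1628, -2765)) = 1/((-799425 + 86² - 2880*86) + 11*1628*(-1*(-2765) - 1*1628)) = 1/((-799425 + 7396 - 247680) + 11*1628*(2765 - 1628)) = 1/(-1039709 + 11*1628*1137) = 1/(-1039709 + 20361396) = 1/19321687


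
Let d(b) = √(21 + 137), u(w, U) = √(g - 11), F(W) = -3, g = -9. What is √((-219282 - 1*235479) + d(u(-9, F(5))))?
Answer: √(-454761 + √158) ≈ 674.35*I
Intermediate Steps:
u(w, U) = 2*I*√5 (u(w, U) = √(-9 - 11) = √(-20) = 2*I*√5)
d(b) = √158
√((-219282 - 1*235479) + d(u(-9, F(5)))) = √((-219282 - 1*235479) + √158) = √((-219282 - 235479) + √158) = √(-454761 + √158)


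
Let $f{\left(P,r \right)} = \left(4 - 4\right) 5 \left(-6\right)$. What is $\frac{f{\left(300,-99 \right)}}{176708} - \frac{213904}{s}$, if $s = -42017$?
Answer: $\frac{213904}{42017} \approx 5.0909$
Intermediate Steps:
$f{\left(P,r \right)} = 0$ ($f{\left(P,r \right)} = 0 \cdot 5 \left(-6\right) = 0 \left(-6\right) = 0$)
$\frac{f{\left(300,-99 \right)}}{176708} - \frac{213904}{s} = \frac{0}{176708} - \frac{213904}{-42017} = 0 \cdot \frac{1}{176708} - - \frac{213904}{42017} = 0 + \frac{213904}{42017} = \frac{213904}{42017}$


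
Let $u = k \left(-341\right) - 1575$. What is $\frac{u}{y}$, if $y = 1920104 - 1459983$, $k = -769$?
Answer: $\frac{260654}{460121} \approx 0.56649$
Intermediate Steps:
$u = 260654$ ($u = \left(-769\right) \left(-341\right) - 1575 = 262229 - 1575 = 260654$)
$y = 460121$ ($y = 1920104 - 1459983 = 460121$)
$\frac{u}{y} = \frac{260654}{460121}$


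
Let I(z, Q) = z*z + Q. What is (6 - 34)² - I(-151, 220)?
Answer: -22237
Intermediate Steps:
I(z, Q) = Q + z² (I(z, Q) = z² + Q = Q + z²)
(6 - 34)² - I(-151, 220) = (6 - 34)² - (220 + (-151)²) = (-28)² - (220 + 22801) = 784 - 1*23021 = 784 - 23021 = -22237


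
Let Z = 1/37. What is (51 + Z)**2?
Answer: 3564544/1369 ≈ 2603.8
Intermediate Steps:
Z = 1/37 ≈ 0.027027
(51 + Z)**2 = (51 + 1/37)**2 = (1888/37)**2 = 3564544/1369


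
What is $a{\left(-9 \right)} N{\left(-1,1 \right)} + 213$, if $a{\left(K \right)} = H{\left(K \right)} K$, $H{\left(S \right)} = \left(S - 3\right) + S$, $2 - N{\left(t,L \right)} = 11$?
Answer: $-1488$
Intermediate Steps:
$N{\left(t,L \right)} = -9$ ($N{\left(t,L \right)} = 2 - 11 = -9$)
$H{\left(S \right)} = -3 + 2 S$ ($H{\left(S \right)} = \left(-3 + S\right) + S = -3 + 2 S$)
$a{\left(K \right)} = K \left(-3 + 2 K\right)$ ($a{\left(K \right)} = \left(-3 + 2 K\right) K = K \left(-3 + 2 K\right)$)
$a{\left(-9 \right)} N{\left(-1,1 \right)} + 213 = - 9 \left(-3 + 2 \left(-9\right)\right) \left(-9\right) + 213 = - 9 \left(-3 - 18\right) \left(-9\right) + 213 = \left(-9\right) \left(-21\right) \left(-9\right) + 213 = 189 \left(-9\right) + 213 = -1701 + 213 = -1488$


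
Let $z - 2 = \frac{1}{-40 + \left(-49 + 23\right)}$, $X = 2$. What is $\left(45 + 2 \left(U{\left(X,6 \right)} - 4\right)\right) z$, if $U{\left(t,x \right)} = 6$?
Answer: $\frac{6419}{66} \approx 97.258$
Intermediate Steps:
$z = \frac{131}{66}$ ($z = 2 + \frac{1}{-40 + \left(-49 + 23\right)} = 2 + \frac{1}{-40 - 26} = 2 + \frac{1}{-66} = 2 - \frac{1}{66} = \frac{131}{66} \approx 1.9848$)
$\left(45 + 2 \left(U{\left(X,6 \right)} - 4\right)\right) z = \left(45 + 2 \left(6 - 4\right)\right) \frac{131}{66} = \left(45 + 2 \cdot 2\right) \frac{131}{66} = \left(45 + 4\right) \frac{131}{66} = 49 \cdot \frac{131}{66} = \frac{6419}{66}$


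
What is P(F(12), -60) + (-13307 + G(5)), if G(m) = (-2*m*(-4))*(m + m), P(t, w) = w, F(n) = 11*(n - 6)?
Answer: -12967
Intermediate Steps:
F(n) = -66 + 11*n (F(n) = 11*(-6 + n) = -66 + 11*n)
G(m) = 16*m² (G(m) = (8*m)*(2*m) = 16*m²)
P(F(12), -60) + (-13307 + G(5)) = -60 + (-13307 + 16*5²) = -60 + (-13307 + 16*25) = -60 + (-13307 + 400) = -60 - 12907 = -12967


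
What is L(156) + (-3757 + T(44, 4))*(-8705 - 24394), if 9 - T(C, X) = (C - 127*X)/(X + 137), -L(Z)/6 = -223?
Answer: 5825531018/47 ≈ 1.2395e+8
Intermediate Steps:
L(Z) = 1338 (L(Z) = -6*(-223) = 1338)
T(C, X) = 9 - (C - 127*X)/(137 + X) (T(C, X) = 9 - (C - 127*X)/(X + 137) = 9 - (C - 127*X)/(137 + X))
L(156) + (-3757 + T(44, 4))*(-8705 - 24394) = 1338 + (-3757 + (1233 - 1*44 + 136*4)/(137 + 4))*(-8705 - 24394) = 1338 + (-3757 + (1233 - 44 + 544)/141)*(-33099) = 1338 + (-3757 + (1/141)*1733)*(-33099) = 1338 + (-3757 + 1733/141)*(-33099) = 1338 - 528004/141*(-33099) = 1338 + 5825468132/47 = 5825531018/47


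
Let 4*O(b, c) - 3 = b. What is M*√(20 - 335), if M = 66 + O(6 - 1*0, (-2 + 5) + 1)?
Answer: 819*I*√35/4 ≈ 1211.3*I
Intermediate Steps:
O(b, c) = ¾ + b/4
M = 273/4 (M = 66 + (¾ + (6 - 1*0)/4) = 66 + (¾ + (6 + 0)/4) = 66 + (¾ + (¼)*6) = 66 + (¾ + 3/2) = 66 + 9/4 = 273/4 ≈ 68.250)
M*√(20 - 335) = 273*√(20 - 335)/4 = 273*√(-315)/4 = 273*(3*I*√35)/4 = 819*I*√35/4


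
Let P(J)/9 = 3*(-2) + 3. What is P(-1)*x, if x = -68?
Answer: 1836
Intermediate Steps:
P(J) = -27 (P(J) = 9*(3*(-2) + 3) = 9*(-6 + 3) = 9*(-3) = -27)
P(-1)*x = -27*(-68) = 1836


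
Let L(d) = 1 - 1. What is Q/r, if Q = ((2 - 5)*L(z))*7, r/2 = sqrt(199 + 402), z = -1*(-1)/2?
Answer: 0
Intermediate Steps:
z = 1/2 (z = 1*(1/2) = 1/2 ≈ 0.50000)
L(d) = 0
r = 2*sqrt(601) (r = 2*sqrt(199 + 402) = 2*sqrt(601) ≈ 49.031)
Q = 0 (Q = ((2 - 5)*0)*7 = -3*0*7 = 0*7 = 0)
Q/r = 0/((2*sqrt(601))) = 0*(sqrt(601)/1202) = 0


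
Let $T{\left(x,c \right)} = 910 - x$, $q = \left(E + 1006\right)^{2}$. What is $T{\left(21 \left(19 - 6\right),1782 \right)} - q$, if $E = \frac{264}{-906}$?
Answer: $- \frac{23047542807}{22801} \approx -1.0108 \cdot 10^{6}$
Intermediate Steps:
$E = - \frac{44}{151}$ ($E = 264 \left(- \frac{1}{906}\right) = - \frac{44}{151} \approx -0.29139$)
$q = \frac{23062067044}{22801}$ ($q = \left(- \frac{44}{151} + 1006\right)^{2} = \left(\frac{151862}{151}\right)^{2} = \frac{23062067044}{22801} \approx 1.0115 \cdot 10^{6}$)
$T{\left(21 \left(19 - 6\right),1782 \right)} - q = \left(910 - 21 \left(19 - 6\right)\right) - \frac{23062067044}{22801} = \left(910 - 21 \cdot 13\right) - \frac{23062067044}{22801} = \left(910 - 273\right) - \frac{23062067044}{22801} = 637 - \frac{23062067044}{22801} = - \frac{23047542807}{22801}$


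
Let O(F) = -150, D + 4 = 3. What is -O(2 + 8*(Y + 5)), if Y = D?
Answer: 150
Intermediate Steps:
D = -1 (D = -4 + 3 = -1)
Y = -1
-O(2 + 8*(Y + 5)) = -1*(-150) = 150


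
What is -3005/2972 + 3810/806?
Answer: 4450645/1197716 ≈ 3.7159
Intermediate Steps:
-3005/2972 + 3810/806 = -3005*1/2972 + 3810*(1/806) = -3005/2972 + 1905/403 = 4450645/1197716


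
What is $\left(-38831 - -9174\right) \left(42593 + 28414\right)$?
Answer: $-2105854599$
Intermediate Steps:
$\left(-38831 - -9174\right) \left(42593 + 28414\right) = \left(-38831 + \left(-13034 + 22208\right)\right) 71007 = \left(-38831 + 9174\right) 71007 = \left(-29657\right) 71007 = -2105854599$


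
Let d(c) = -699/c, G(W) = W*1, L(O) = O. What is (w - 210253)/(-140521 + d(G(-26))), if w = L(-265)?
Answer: 497588/332077 ≈ 1.4984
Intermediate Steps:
w = -265
G(W) = W
(w - 210253)/(-140521 + d(G(-26))) = (-265 - 210253)/(-140521 - 699/(-26)) = -210518/(-140521 - 699*(-1/26)) = -210518/(-140521 + 699/26) = -210518/(-3652847/26) = -210518*(-26/3652847) = 497588/332077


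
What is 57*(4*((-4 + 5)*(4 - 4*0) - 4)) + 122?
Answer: 122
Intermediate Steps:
57*(4*((-4 + 5)*(4 - 4*0) - 4)) + 122 = 57*(4*(1*(4 + 0) - 4)) + 122 = 57*(4*(1*4 - 4)) + 122 = 57*(4*(4 - 4)) + 122 = 57*(4*0) + 122 = 57*0 + 122 = 0 + 122 = 122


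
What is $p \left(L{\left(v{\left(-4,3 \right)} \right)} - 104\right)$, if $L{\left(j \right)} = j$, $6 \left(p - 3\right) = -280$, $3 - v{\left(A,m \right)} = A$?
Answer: $\frac{12707}{3} \approx 4235.7$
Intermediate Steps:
$v{\left(A,m \right)} = 3 - A$
$p = - \frac{131}{3}$ ($p = 3 + \frac{1}{6} \left(-280\right) = 3 - \frac{140}{3} = - \frac{131}{3} \approx -43.667$)
$p \left(L{\left(v{\left(-4,3 \right)} \right)} - 104\right) = - \frac{131 \left(\left(3 - -4\right) - 104\right)}{3} = - \frac{131 \left(\left(3 + 4\right) - 104\right)}{3} = - \frac{131 \left(7 - 104\right)}{3} = \left(- \frac{131}{3}\right) \left(-97\right) = \frac{12707}{3}$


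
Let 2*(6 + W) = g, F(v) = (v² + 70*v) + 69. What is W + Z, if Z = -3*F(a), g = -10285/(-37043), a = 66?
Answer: -118279873/4358 ≈ -27141.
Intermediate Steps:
F(v) = 69 + v² + 70*v
g = 605/2179 (g = -10285*(-1/37043) = 605/2179 ≈ 0.27765)
Z = -27135 (Z = -3*(69 + 66² + 70*66) = -3*(69 + 4356 + 4620) = -3*9045 = -27135)
W = -25543/4358 (W = -6 + (½)*(605/2179) = -6 + 605/4358 = -25543/4358 ≈ -5.8612)
W + Z = -25543/4358 - 27135 = -118279873/4358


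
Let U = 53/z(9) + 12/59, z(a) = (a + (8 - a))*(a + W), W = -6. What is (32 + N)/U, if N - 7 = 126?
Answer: 46728/683 ≈ 68.416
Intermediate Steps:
z(a) = -48 + 8*a (z(a) = (a + (8 - a))*(a - 6) = 8*(-6 + a) = -48 + 8*a)
N = 133 (N = 7 + 126 = 133)
U = 3415/1416 (U = 53/(-48 + 8*9) + 12/59 = 53/(-48 + 72) + 12*(1/59) = 53/24 + 12/59 = 3415/1416 ≈ 2.4117)
(32 + N)/U = (32 + 133)/(3415/1416) = (1416/3415)*165 = 46728/683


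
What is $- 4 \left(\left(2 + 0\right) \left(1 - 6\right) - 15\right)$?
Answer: $100$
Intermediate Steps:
$- 4 \left(\left(2 + 0\right) \left(1 - 6\right) - 15\right) = - 4 \left(2 \left(-5\right) - 15\right) = - 4 \left(-10 - 15\right) = \left(-4\right) \left(-25\right) = 100$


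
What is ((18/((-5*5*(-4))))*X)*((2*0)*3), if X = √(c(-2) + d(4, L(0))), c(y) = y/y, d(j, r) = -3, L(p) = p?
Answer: 0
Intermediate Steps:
c(y) = 1
X = I*√2 (X = √(1 - 3) = √(-2) = I*√2 ≈ 1.4142*I)
((18/((-5*5*(-4))))*X)*((2*0)*3) = ((18/((-5*5*(-4))))*(I*√2))*((2*0)*3) = ((18/((-25*(-4))))*(I*√2))*(0*3) = ((18/100)*(I*√2))*0 = ((18*(1/100))*(I*√2))*0 = (9*(I*√2)/50)*0 = (9*I*√2/50)*0 = 0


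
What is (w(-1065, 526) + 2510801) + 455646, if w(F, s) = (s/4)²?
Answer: 11934957/4 ≈ 2.9837e+6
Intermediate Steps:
w(F, s) = s²/16 (w(F, s) = (s*(¼))² = (s/4)² = s²/16)
(w(-1065, 526) + 2510801) + 455646 = ((1/16)*526² + 2510801) + 455646 = ((1/16)*276676 + 2510801) + 455646 = (69169/4 + 2510801) + 455646 = 10112373/4 + 455646 = 11934957/4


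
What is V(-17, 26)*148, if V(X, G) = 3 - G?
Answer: -3404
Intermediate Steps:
V(-17, 26)*148 = (3 - 1*26)*148 = (3 - 26)*148 = -23*148 = -3404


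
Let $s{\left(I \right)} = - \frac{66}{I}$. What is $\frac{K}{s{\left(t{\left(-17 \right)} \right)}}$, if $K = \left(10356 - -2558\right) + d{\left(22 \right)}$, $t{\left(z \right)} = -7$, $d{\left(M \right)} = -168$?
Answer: $\frac{44611}{33} \approx 1351.8$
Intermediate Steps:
$K = 12746$ ($K = \left(10356 - -2558\right) - 168 = \left(10356 + 2558\right) - 168 = 12914 - 168 = 12746$)
$\frac{K}{s{\left(t{\left(-17 \right)} \right)}} = \frac{12746}{\left(-66\right) \frac{1}{-7}} = \frac{12746}{\left(-66\right) \left(- \frac{1}{7}\right)} = \frac{12746}{\frac{66}{7}} = 12746 \cdot \frac{7}{66} = \frac{44611}{33}$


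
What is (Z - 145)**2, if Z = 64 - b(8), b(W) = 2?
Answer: 6889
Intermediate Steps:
Z = 62 (Z = 64 - 1*2 = 64 - 2 = 62)
(Z - 145)**2 = (62 - 145)**2 = (-83)**2 = 6889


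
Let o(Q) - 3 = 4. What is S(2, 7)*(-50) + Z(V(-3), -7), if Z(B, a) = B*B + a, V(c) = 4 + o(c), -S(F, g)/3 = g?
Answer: 1164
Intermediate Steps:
o(Q) = 7 (o(Q) = 3 + 4 = 7)
S(F, g) = -3*g
V(c) = 11 (V(c) = 4 + 7 = 11)
Z(B, a) = a + B² (Z(B, a) = B² + a = a + B²)
S(2, 7)*(-50) + Z(V(-3), -7) = -3*7*(-50) + (-7 + 11²) = -21*(-50) + (-7 + 121) = 1050 + 114 = 1164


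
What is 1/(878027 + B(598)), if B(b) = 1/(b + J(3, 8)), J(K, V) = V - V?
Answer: 598/525060147 ≈ 1.1389e-6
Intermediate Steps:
J(K, V) = 0
B(b) = 1/b (B(b) = 1/(b + 0) = 1/b)
1/(878027 + B(598)) = 1/(878027 + 1/598) = 1/(525060147/598) = 598/525060147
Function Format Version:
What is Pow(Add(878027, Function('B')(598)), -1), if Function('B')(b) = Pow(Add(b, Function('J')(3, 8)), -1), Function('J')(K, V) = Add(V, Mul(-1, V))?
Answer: Rational(598, 525060147) ≈ 1.1389e-6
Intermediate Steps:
Function('J')(K, V) = 0
Function('B')(b) = Pow(b, -1) (Function('B')(b) = Pow(Add(b, 0), -1) = Pow(b, -1))
Pow(Add(878027, Function('B')(598)), -1) = Pow(Add(878027, Pow(598, -1)), -1) = Pow(Add(878027, Rational(1, 598)), -1) = Pow(Rational(525060147, 598), -1) = Rational(598, 525060147)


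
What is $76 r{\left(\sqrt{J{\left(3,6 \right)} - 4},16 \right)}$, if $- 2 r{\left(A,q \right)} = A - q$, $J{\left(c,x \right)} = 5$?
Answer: $570$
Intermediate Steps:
$r{\left(A,q \right)} = \frac{q}{2} - \frac{A}{2}$ ($r{\left(A,q \right)} = - \frac{A - q}{2} = \frac{q}{2} - \frac{A}{2}$)
$76 r{\left(\sqrt{J{\left(3,6 \right)} - 4},16 \right)} = 76 \left(\frac{1}{2} \cdot 16 - \frac{\sqrt{5 - 4}}{2}\right) = 76 \left(8 - \frac{\sqrt{1}}{2}\right) = 76 \left(8 - \frac{1}{2}\right) = 76 \cdot \frac{15}{2} = 570$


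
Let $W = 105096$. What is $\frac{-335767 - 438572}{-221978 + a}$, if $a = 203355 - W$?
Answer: $\frac{774339}{123719} \approx 6.2589$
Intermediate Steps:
$a = 98259$ ($a = 203355 - 105096 = 98259$)
$\frac{-335767 - 438572}{-221978 + a} = \frac{-335767 - 438572}{-221978 + 98259} = - \frac{774339}{-123719} = \left(-774339\right) \left(- \frac{1}{123719}\right) = \frac{774339}{123719}$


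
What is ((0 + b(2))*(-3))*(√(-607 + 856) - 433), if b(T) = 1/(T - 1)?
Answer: 1299 - 3*√249 ≈ 1251.7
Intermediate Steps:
b(T) = 1/(-1 + T)
((0 + b(2))*(-3))*(√(-607 + 856) - 433) = ((0 + 1/(-1 + 2))*(-3))*(√(-607 + 856) - 433) = ((0 + 1/1)*(-3))*(√249 - 433) = ((0 + 1)*(-3))*(-433 + √249) = (1*(-3))*(-433 + √249) = -3*(-433 + √249) = 1299 - 3*√249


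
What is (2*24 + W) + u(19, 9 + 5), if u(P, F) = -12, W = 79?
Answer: 115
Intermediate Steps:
(2*24 + W) + u(19, 9 + 5) = (2*24 + 79) - 12 = (48 + 79) - 12 = 127 - 12 = 115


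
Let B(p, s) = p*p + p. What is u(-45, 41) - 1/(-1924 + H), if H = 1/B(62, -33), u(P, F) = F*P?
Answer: -13865434929/7515143 ≈ -1845.0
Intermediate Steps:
B(p, s) = p + p² (B(p, s) = p² + p = p + p²)
H = 1/3906 (H = 1/(62*(1 + 62)) = 1/(62*63) = 1/3906 ≈ 0.00025602)
u(-45, 41) - 1/(-1924 + H) = 41*(-45) - 1/(-1924 + 1/3906) = -1845 - 1/(-7515143/3906) = -1845 - 1*(-3906/7515143) = -1845 + 3906/7515143 = -13865434929/7515143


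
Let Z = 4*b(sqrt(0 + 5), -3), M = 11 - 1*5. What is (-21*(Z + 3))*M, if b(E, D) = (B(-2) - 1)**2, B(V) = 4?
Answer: -4914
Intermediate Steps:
M = 6 (M = 11 - 5 = 6)
b(E, D) = 9 (b(E, D) = (4 - 1)**2 = 3**2 = 9)
Z = 36 (Z = 4*9 = 36)
(-21*(Z + 3))*M = -21*(36 + 3)*6 = -21*39*6 = -819*6 = -4914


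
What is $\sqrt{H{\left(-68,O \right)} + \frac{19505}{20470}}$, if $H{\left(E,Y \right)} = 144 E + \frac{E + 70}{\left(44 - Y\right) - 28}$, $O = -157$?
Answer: $\frac{i \sqrt{4911526727676066}}{708262} \approx 98.95 i$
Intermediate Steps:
$H{\left(E,Y \right)} = 144 E + \frac{70 + E}{16 - Y}$
$\sqrt{H{\left(-68,O \right)} + \frac{19505}{20470}} = \sqrt{\frac{-70 - -156740 + 144 \left(-68\right) \left(-157\right)}{-16 - 157} + \frac{19505}{20470}} = \sqrt{\frac{-70 + 156740 + 1537344}{-173} + 19505 \cdot \frac{1}{20470}} = \sqrt{\left(- \frac{1}{173}\right) 1694014 + \frac{3901}{4094}} = \sqrt{- \frac{1694014}{173} + \frac{3901}{4094}} = \sqrt{- \frac{6934618443}{708262}} = \frac{i \sqrt{4911526727676066}}{708262}$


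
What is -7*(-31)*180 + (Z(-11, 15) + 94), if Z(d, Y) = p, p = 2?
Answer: 39156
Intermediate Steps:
Z(d, Y) = 2
-7*(-31)*180 + (Z(-11, 15) + 94) = -7*(-31)*180 + (2 + 94) = 217*180 + 96 = 39060 + 96 = 39156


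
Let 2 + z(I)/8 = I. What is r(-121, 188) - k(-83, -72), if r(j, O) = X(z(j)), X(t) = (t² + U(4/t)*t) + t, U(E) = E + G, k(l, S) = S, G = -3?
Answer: 970300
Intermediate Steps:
z(I) = -16 + 8*I
U(E) = -3 + E (U(E) = E - 3 = -3 + E)
X(t) = t + t² + t*(-3 + 4/t) (X(t) = (t² + (-3 + 4/t)*t) + t = (t² + t*(-3 + 4/t)) + t = t + t² + t*(-3 + 4/t))
r(j, O) = 4 + (-18 + 8*j)*(-16 + 8*j) (r(j, O) = 4 + (-16 + 8*j)*(-2 + (-16 + 8*j)) = 4 + (-16 + 8*j)*(-18 + 8*j) = 4 + (-18 + 8*j)*(-16 + 8*j))
r(-121, 188) - k(-83, -72) = (292 - 272*(-121) + 64*(-121)²) - 1*(-72) = (292 + 32912 + 64*14641) + 72 = (292 + 32912 + 937024) + 72 = 970228 + 72 = 970300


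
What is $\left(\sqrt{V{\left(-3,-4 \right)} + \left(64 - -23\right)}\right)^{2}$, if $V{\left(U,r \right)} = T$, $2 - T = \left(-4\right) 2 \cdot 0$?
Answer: $89$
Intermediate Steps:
$T = 2$ ($T = 2 - \left(-4\right) 2 \cdot 0 = 2 - \left(-8\right) 0 = 2 - 0 = 2 + 0 = 2$)
$V{\left(U,r \right)} = 2$
$\left(\sqrt{V{\left(-3,-4 \right)} + \left(64 - -23\right)}\right)^{2} = \left(\sqrt{2 + \left(64 - -23\right)}\right)^{2} = \left(\sqrt{2 + \left(64 + 23\right)}\right)^{2} = \left(\sqrt{2 + 87}\right)^{2} = \left(\sqrt{89}\right)^{2} = 89$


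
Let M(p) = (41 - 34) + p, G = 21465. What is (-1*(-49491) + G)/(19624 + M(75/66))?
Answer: 520344/143969 ≈ 3.6143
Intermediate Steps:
M(p) = 7 + p
(-1*(-49491) + G)/(19624 + M(75/66)) = (-1*(-49491) + 21465)/(19624 + (7 + 75/66)) = (49491 + 21465)/(19624 + (7 + 75*(1/66))) = 70956/(19624 + (7 + 25/22)) = 70956/(19624 + 179/22) = 70956/(431907/22) = 70956*(22/431907) = 520344/143969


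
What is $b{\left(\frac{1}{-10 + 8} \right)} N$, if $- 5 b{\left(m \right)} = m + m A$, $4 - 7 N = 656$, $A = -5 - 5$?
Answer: $\frac{2934}{35} \approx 83.829$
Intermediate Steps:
$A = -10$
$N = - \frac{652}{7}$ ($N = \frac{4}{7} - \frac{656}{7} = - \frac{652}{7} \approx -93.143$)
$b{\left(m \right)} = \frac{9 m}{5}$ ($b{\left(m \right)} = - \frac{m + m \left(-10\right)}{5} = - \frac{m - 10 m}{5} = - \frac{\left(-9\right) m}{5} = \frac{9 m}{5}$)
$b{\left(\frac{1}{-10 + 8} \right)} N = \frac{9}{5 \left(-10 + 8\right)} \left(- \frac{652}{7}\right) = \frac{9}{5 \left(-2\right)} \left(- \frac{652}{7}\right) = \frac{9}{5} \left(- \frac{1}{2}\right) \left(- \frac{652}{7}\right) = \left(- \frac{9}{10}\right) \left(- \frac{652}{7}\right) = \frac{2934}{35}$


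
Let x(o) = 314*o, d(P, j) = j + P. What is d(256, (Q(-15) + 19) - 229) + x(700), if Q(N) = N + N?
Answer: 219816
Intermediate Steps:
Q(N) = 2*N
d(P, j) = P + j
d(256, (Q(-15) + 19) - 229) + x(700) = (256 + ((2*(-15) + 19) - 229)) + 314*700 = (256 + ((-30 + 19) - 229)) + 219800 = (256 + (-11 - 229)) + 219800 = (256 - 240) + 219800 = 16 + 219800 = 219816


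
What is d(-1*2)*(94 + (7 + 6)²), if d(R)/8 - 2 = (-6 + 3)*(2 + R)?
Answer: 4208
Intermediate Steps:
d(R) = -32 - 24*R (d(R) = 16 + 8*((-6 + 3)*(2 + R)) = 16 + 8*(-3*(2 + R)) = 16 + 8*(-6 - 3*R) = 16 + (-48 - 24*R) = -32 - 24*R)
d(-1*2)*(94 + (7 + 6)²) = (-32 - (-24)*2)*(94 + (7 + 6)²) = (-32 - 24*(-2))*(94 + 13²) = (-32 + 48)*(94 + 169) = 16*263 = 4208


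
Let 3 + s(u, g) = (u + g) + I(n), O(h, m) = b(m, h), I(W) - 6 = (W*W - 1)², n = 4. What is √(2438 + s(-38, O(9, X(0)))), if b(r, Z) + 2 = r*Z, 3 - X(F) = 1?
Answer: 2*√661 ≈ 51.420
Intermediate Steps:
X(F) = 2 (X(F) = 3 - 1*1 = 3 - 1 = 2)
I(W) = 6 + (-1 + W²)² (I(W) = 6 + (W*W - 1)² = 6 + (W² - 1)² = 6 + (-1 + W²)²)
b(r, Z) = -2 + Z*r (b(r, Z) = -2 + r*Z = -2 + Z*r)
O(h, m) = -2 + h*m
s(u, g) = 228 + g + u (s(u, g) = -3 + ((u + g) + (6 + (-1 + 4²)²)) = -3 + ((g + u) + (6 + (-1 + 16)²)) = -3 + ((g + u) + (6 + 15²)) = -3 + ((g + u) + (6 + 225)) = -3 + ((g + u) + 231) = -3 + (231 + g + u) = 228 + g + u)
√(2438 + s(-38, O(9, X(0)))) = √(2438 + (228 + (-2 + 9*2) - 38)) = √(2438 + (228 + (-2 + 18) - 38)) = √(2438 + (228 + 16 - 38)) = √(2438 + 206) = √2644 = 2*√661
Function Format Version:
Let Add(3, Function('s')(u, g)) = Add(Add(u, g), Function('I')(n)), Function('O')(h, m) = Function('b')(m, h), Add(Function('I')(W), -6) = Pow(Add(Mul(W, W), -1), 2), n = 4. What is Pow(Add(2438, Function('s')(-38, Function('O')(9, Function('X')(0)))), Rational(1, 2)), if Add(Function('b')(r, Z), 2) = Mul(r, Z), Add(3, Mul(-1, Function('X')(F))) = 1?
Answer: Mul(2, Pow(661, Rational(1, 2))) ≈ 51.420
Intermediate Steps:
Function('X')(F) = 2 (Function('X')(F) = Add(3, Mul(-1, 1)) = Add(3, -1) = 2)
Function('I')(W) = Add(6, Pow(Add(-1, Pow(W, 2)), 2)) (Function('I')(W) = Add(6, Pow(Add(Mul(W, W), -1), 2)) = Add(6, Pow(Add(Pow(W, 2), -1), 2)) = Add(6, Pow(Add(-1, Pow(W, 2)), 2)))
Function('b')(r, Z) = Add(-2, Mul(Z, r)) (Function('b')(r, Z) = Add(-2, Mul(r, Z)) = Add(-2, Mul(Z, r)))
Function('O')(h, m) = Add(-2, Mul(h, m))
Function('s')(u, g) = Add(228, g, u) (Function('s')(u, g) = Add(-3, Add(Add(u, g), Add(6, Pow(Add(-1, Pow(4, 2)), 2)))) = Add(-3, Add(Add(g, u), Add(6, Pow(Add(-1, 16), 2)))) = Add(-3, Add(Add(g, u), Add(6, Pow(15, 2)))) = Add(-3, Add(Add(g, u), Add(6, 225))) = Add(-3, Add(Add(g, u), 231)) = Add(-3, Add(231, g, u)) = Add(228, g, u))
Pow(Add(2438, Function('s')(-38, Function('O')(9, Function('X')(0)))), Rational(1, 2)) = Pow(Add(2438, Add(228, Add(-2, Mul(9, 2)), -38)), Rational(1, 2)) = Pow(Add(2438, Add(228, Add(-2, 18), -38)), Rational(1, 2)) = Pow(Add(2438, Add(228, 16, -38)), Rational(1, 2)) = Pow(Add(2438, 206), Rational(1, 2)) = Pow(2644, Rational(1, 2)) = Mul(2, Pow(661, Rational(1, 2)))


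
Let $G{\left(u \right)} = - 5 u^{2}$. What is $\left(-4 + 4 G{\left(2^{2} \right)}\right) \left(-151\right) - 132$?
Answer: $48792$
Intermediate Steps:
$\left(-4 + 4 G{\left(2^{2} \right)}\right) \left(-151\right) - 132 = \left(-4 + 4 \left(- 5 \left(2^{2}\right)^{2}\right)\right) \left(-151\right) - 132 = \left(-4 + 4 \left(- 5 \cdot 4^{2}\right)\right) \left(-151\right) - 132 = \left(-4 + 4 \left(\left(-5\right) 16\right)\right) \left(-151\right) - 132 = \left(-4 + 4 \left(-80\right)\right) \left(-151\right) - 132 = \left(-4 - 320\right) \left(-151\right) - 132 = \left(-324\right) \left(-151\right) - 132 = 48924 - 132 = 48792$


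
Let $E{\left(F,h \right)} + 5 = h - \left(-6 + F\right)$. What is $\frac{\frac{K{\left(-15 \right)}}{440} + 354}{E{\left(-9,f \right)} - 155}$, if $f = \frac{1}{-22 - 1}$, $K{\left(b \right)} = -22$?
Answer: $- \frac{162817}{66720} \approx -2.4403$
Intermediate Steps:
$f = - \frac{1}{23}$ ($f = \frac{1}{-23} = - \frac{1}{23} \approx -0.043478$)
$E{\left(F,h \right)} = 1 + h - F$ ($E{\left(F,h \right)} = -5 - \left(-6 + F - h\right) = -5 + \left(6 + h - F\right) = 1 + h - F$)
$\frac{\frac{K{\left(-15 \right)}}{440} + 354}{E{\left(-9,f \right)} - 155} = \frac{- \frac{22}{440} + 354}{\left(1 - \frac{1}{23} - -9\right) - 155} = \frac{\left(-22\right) \frac{1}{440} + 354}{\left(1 - \frac{1}{23} + 9\right) - 155} = \frac{- \frac{1}{20} + 354}{\frac{229}{23} - 155} = \frac{7079}{20 \left(- \frac{3336}{23}\right)} = \frac{7079}{20} \left(- \frac{23}{3336}\right) = - \frac{162817}{66720}$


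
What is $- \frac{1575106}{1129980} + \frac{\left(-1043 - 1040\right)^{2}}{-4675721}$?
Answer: $- \frac{6133806996823}{2641735607790} \approx -2.3219$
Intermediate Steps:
$- \frac{1575106}{1129980} + \frac{\left(-1043 - 1040\right)^{2}}{-4675721} = \left(-1575106\right) \frac{1}{1129980} + \left(-2083\right)^{2} \left(- \frac{1}{4675721}\right) = - \frac{787553}{564990} + 4338889 \left(- \frac{1}{4675721}\right) = - \frac{787553}{564990} - \frac{4338889}{4675721} = - \frac{6133806996823}{2641735607790}$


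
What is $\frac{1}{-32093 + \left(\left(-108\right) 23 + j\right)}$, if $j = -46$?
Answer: $- \frac{1}{34623} \approx -2.8883 \cdot 10^{-5}$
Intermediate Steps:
$\frac{1}{-32093 + \left(\left(-108\right) 23 + j\right)} = \frac{1}{-32093 - 2530} = \frac{1}{-34623} = - \frac{1}{34623}$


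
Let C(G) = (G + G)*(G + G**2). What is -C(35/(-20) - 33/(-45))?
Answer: 3721/108000 ≈ 0.034454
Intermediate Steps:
C(G) = 2*G*(G + G**2) (C(G) = (2*G)*(G + G**2) = 2*G*(G + G**2))
-C(35/(-20) - 33/(-45)) = -2*(35/(-20) - 33/(-45))**2*(1 + (35/(-20) - 33/(-45))) = -2*(35*(-1/20) - 33*(-1/45))**2*(1 + (35*(-1/20) - 33*(-1/45))) = -2*(-7/4 + 11/15)**2*(1 + (-7/4 + 11/15)) = -2*(-61/60)**2*(1 - 61/60) = -2*3721*(-1)/(3600*60) = -1*(-3721/108000) = 3721/108000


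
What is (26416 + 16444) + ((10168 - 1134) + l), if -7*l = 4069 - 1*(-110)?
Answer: 51297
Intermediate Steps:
l = -597 (l = -(4069 - 1*(-110))/7 = -(4069 + 110)/7 = -⅐*4179 = -597)
(26416 + 16444) + ((10168 - 1134) + l) = (26416 + 16444) + ((10168 - 1134) - 597) = 42860 + (9034 - 597) = 42860 + 8437 = 51297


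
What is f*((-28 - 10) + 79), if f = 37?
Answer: 1517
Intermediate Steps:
f*((-28 - 10) + 79) = 37*((-28 - 10) + 79) = 37*(-38 + 79) = 37*41 = 1517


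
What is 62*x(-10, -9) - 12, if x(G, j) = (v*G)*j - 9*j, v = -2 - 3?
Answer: -22890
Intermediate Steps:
v = -5
x(G, j) = -9*j - 5*G*j (x(G, j) = (-5*G)*j - 9*j = -5*G*j - 9*j = -9*j - 5*G*j)
62*x(-10, -9) - 12 = 62*(-9*(-9 - 5*(-10))) - 12 = 62*(-9*(-9 + 50)) - 12 = 62*(-9*41) - 12 = 62*(-369) - 12 = -22878 - 12 = -22890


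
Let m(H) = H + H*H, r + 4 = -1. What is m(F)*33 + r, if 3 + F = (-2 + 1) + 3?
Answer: -5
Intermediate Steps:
r = -5 (r = -4 - 1 = -5)
F = -1 (F = -3 + ((-2 + 1) + 3) = -3 + (-1 + 3) = -3 + 2 = -1)
m(H) = H + H²
m(F)*33 + r = -(1 - 1)*33 - 5 = -1*0*33 - 5 = 0*33 - 5 = 0 - 5 = -5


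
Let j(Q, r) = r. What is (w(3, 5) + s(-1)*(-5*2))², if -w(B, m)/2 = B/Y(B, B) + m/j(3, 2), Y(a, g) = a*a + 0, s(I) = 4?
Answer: 18769/9 ≈ 2085.4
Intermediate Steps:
Y(a, g) = a² (Y(a, g) = a² + 0 = a²)
w(B, m) = -m - 2/B (w(B, m) = -2*(B/(B²) + m/2) = -2*(B/B² + m*(½)) = -2*(1/B + m/2) = -m - 2/B)
(w(3, 5) + s(-1)*(-5*2))² = ((-1*5 - 2/3) + 4*(-5*2))² = ((-5 - 2*⅓) + 4*(-10))² = ((-5 - ⅔) - 40)² = (-17/3 - 40)² = (-137/3)² = 18769/9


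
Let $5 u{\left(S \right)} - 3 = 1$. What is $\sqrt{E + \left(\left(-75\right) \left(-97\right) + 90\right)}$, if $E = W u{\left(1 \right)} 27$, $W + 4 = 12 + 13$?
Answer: $\frac{\sqrt{195465}}{5} \approx 88.423$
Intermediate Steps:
$u{\left(S \right)} = \frac{4}{5}$ ($u{\left(S \right)} = \frac{3}{5} + \frac{1}{5} \cdot 1 = \frac{3}{5} + \frac{1}{5} = \frac{4}{5}$)
$W = 21$ ($W = -4 + \left(12 + 13\right) = -4 + 25 = 21$)
$E = \frac{2268}{5}$ ($E = 21 \cdot \frac{4}{5} \cdot 27 = \frac{84}{5} \cdot 27 = \frac{2268}{5} \approx 453.6$)
$\sqrt{E + \left(\left(-75\right) \left(-97\right) + 90\right)} = \sqrt{\frac{2268}{5} + \left(\left(-75\right) \left(-97\right) + 90\right)} = \sqrt{\frac{2268}{5} + \left(7275 + 90\right)} = \sqrt{\frac{2268}{5} + 7365} = \sqrt{\frac{39093}{5}} = \frac{\sqrt{195465}}{5}$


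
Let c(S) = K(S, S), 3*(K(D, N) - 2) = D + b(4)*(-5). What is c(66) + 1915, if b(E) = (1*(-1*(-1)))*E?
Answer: 5797/3 ≈ 1932.3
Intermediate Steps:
b(E) = E (b(E) = (1*1)*E = 1*E = E)
K(D, N) = -14/3 + D/3 (K(D, N) = 2 + (D + 4*(-5))/3 = 2 + (D - 20)/3 = 2 + (-20 + D)/3 = 2 + (-20/3 + D/3) = -14/3 + D/3)
c(S) = -14/3 + S/3
c(66) + 1915 = (-14/3 + (⅓)*66) + 1915 = (-14/3 + 22) + 1915 = 52/3 + 1915 = 5797/3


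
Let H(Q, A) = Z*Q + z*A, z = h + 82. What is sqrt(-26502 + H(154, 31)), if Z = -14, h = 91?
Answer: I*sqrt(23295) ≈ 152.63*I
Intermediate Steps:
z = 173 (z = 91 + 82 = 173)
H(Q, A) = -14*Q + 173*A
sqrt(-26502 + H(154, 31)) = sqrt(-26502 + (-14*154 + 173*31)) = sqrt(-26502 + (-2156 + 5363)) = sqrt(-26502 + 3207) = sqrt(-23295) = I*sqrt(23295)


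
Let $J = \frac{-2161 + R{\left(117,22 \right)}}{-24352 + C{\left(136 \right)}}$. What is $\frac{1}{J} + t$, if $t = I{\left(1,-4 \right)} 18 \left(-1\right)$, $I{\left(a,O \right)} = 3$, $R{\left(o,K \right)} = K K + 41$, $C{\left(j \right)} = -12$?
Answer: $- \frac{15995}{409} \approx -39.108$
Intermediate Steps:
$R{\left(o,K \right)} = 41 + K^{2}$ ($R{\left(o,K \right)} = K^{2} + 41 = 41 + K^{2}$)
$J = \frac{409}{6091}$ ($J = \frac{-2161 + \left(41 + 22^{2}\right)}{-24352 - 12} = \frac{-2161 + \left(41 + 484\right)}{-24364} = \left(-2161 + 525\right) \left(- \frac{1}{24364}\right) = \left(-1636\right) \left(- \frac{1}{24364}\right) = \frac{409}{6091} \approx 0.067148$)
$t = -54$ ($t = 3 \cdot 18 \left(-1\right) = 54 \left(-1\right) = -54$)
$\frac{1}{J} + t = \frac{1}{\frac{409}{6091}} - 54 = \frac{6091}{409} - 54 = - \frac{15995}{409}$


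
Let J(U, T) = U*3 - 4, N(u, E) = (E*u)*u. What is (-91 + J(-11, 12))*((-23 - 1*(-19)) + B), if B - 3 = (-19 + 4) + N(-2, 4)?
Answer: 0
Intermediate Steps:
N(u, E) = E*u²
J(U, T) = -4 + 3*U (J(U, T) = 3*U - 4 = -4 + 3*U)
B = 4 (B = 3 + ((-19 + 4) + 4*(-2)²) = 3 + (-15 + 4*4) = 3 + (-15 + 16) = 3 + 1 = 4)
(-91 + J(-11, 12))*((-23 - 1*(-19)) + B) = (-91 + (-4 + 3*(-11)))*((-23 - 1*(-19)) + 4) = (-91 + (-4 - 33))*((-23 + 19) + 4) = (-91 - 37)*(-4 + 4) = -128*0 = 0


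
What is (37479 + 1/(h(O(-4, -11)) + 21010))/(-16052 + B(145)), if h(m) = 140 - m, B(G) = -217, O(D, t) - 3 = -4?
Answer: -46630490/20241507 ≈ -2.3037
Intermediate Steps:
O(D, t) = -1 (O(D, t) = 3 - 4 = -1)
(37479 + 1/(h(O(-4, -11)) + 21010))/(-16052 + B(145)) = (37479 + 1/((140 - 1*(-1)) + 21010))/(-16052 - 217) = (37479 + 1/((140 + 1) + 21010))/(-16269) = (37479 + 1/(141 + 21010))*(-1/16269) = (37479 + 1/21151)*(-1/16269) = (792718330/21151)*(-1/16269) = -46630490/20241507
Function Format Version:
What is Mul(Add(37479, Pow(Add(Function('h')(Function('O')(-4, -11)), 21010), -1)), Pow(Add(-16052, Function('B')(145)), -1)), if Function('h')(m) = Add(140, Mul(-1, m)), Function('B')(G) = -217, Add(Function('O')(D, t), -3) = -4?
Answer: Rational(-46630490, 20241507) ≈ -2.3037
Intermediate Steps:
Function('O')(D, t) = -1 (Function('O')(D, t) = Add(3, -4) = -1)
Mul(Add(37479, Pow(Add(Function('h')(Function('O')(-4, -11)), 21010), -1)), Pow(Add(-16052, Function('B')(145)), -1)) = Mul(Add(37479, Pow(Add(Add(140, Mul(-1, -1)), 21010), -1)), Pow(Add(-16052, -217), -1)) = Mul(Add(37479, Pow(Add(Add(140, 1), 21010), -1)), Pow(-16269, -1)) = Mul(Add(37479, Pow(Add(141, 21010), -1)), Rational(-1, 16269)) = Mul(Add(37479, Pow(21151, -1)), Rational(-1, 16269)) = Mul(Add(37479, Rational(1, 21151)), Rational(-1, 16269)) = Mul(Rational(792718330, 21151), Rational(-1, 16269)) = Rational(-46630490, 20241507)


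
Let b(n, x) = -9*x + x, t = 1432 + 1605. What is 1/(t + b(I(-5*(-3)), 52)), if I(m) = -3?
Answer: 1/2621 ≈ 0.00038153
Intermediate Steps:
t = 3037
b(n, x) = -8*x
1/(t + b(I(-5*(-3)), 52)) = 1/(3037 - 8*52) = 1/(3037 - 416) = 1/2621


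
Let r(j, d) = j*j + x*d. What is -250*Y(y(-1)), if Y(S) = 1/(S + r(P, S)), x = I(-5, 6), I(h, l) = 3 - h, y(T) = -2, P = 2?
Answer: 125/7 ≈ 17.857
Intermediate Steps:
x = 8 (x = 3 - 1*(-5) = 3 + 5 = 8)
r(j, d) = j² + 8*d (r(j, d) = j*j + 8*d = j² + 8*d)
Y(S) = 1/(4 + 9*S) (Y(S) = 1/(S + (2² + 8*S)) = 1/(S + (4 + 8*S)) = 1/(4 + 9*S))
-250*Y(y(-1)) = -250/(4 + 9*(-2)) = -250/(4 - 18) = -250/(-14) = -250*(-1/14) = 125/7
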